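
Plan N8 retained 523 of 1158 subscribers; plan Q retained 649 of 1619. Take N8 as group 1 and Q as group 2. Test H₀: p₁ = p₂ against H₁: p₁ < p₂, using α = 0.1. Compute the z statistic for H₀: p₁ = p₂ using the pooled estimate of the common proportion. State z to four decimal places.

z = 2.6713

p̂₁ = 523/1158 ≈ 0.451641, p̂₂ = 649/1619 ≈ 0.400865.
Pooled p̂ = (523+649)/(1158+1619) = 1172/2777 = 0.422038.
SE = √(0.243922 × 0.00148122) = 0.019008.
z = (0.451641 − 0.400865)/0.019008 = 0.050776/0.019008 = 2.6713.
p-value = P(Z < 2.671) ≈ 0.9962, so at α = 0.1 we fail to reject H₀.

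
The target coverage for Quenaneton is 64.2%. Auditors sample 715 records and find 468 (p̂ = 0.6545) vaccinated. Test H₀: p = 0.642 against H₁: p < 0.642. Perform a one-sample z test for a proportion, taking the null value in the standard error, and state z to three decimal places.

z = 0.700

p̂ = 468/715 ≈ 0.65455.
Standard error under H₀: √(0.642×0.358/715) = 0.01793.
z = (0.65455 − 0.642)/0.01793 = 0.01255/0.01793 = 0.700.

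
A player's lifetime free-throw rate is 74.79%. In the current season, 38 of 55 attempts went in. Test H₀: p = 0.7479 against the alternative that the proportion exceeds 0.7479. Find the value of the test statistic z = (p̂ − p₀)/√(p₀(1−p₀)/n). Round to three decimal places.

p̂ = 38/55 ≈ 0.69091.
SE = √(p₀(1−p₀)/n) = √(0.18855/55) = 0.05855.
z = (0.69091 − 0.7479)/0.05855 = -0.05699/0.05855 = -0.973.

z = -0.973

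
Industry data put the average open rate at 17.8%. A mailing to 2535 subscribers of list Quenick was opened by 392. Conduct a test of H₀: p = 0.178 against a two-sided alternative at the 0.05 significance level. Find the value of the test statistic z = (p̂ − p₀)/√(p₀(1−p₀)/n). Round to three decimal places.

z = -3.075

p̂ = 392/2535 = 0.1546351.
SE = √(p₀(1−p₀)/n) = √(0.14632/2535) = 0.0075973.
z = (0.1546351 − 0.178)/0.0075973 = -0.0233649/0.0075973 = -3.075.
Two-sided p-value ≈ 2·Φ(−3.075) = 0.0021. With α = 0.05, reject H₀.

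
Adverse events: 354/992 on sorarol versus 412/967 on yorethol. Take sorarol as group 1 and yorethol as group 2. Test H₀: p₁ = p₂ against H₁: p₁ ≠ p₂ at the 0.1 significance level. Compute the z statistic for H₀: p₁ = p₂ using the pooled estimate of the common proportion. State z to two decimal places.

z = -3.14

p̂₁ = 354/992 ≈ 0.35685, p̂₂ = 412/967 ≈ 0.42606.
Pooled p̂ = (354+412)/(992+967) = 766/1959 = 0.39102.
SE = √(0.238122 × 0.00204219) = 0.02205.
z = (0.35685 − 0.42606)/0.02205 = -0.06921/0.02205 = -3.14.
Two-sided p-value ≈ 2·Φ(−3.138) = 0.0017; since p < α = 0.1, reject H₀.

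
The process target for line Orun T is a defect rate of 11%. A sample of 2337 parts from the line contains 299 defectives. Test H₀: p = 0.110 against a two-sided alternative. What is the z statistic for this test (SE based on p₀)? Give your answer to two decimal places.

z = 2.77

p̂ = 299/2337 = 0.12794.
SE = √(p₀(1−p₀)/n) = √(0.0979/2337) = 0.00647.
z = (0.12794 − 0.11)/0.00647 = 0.01794/0.00647 = 2.77.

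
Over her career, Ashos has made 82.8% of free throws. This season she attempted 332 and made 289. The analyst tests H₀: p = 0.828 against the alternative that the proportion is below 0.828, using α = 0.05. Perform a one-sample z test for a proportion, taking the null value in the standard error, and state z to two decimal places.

p̂ = 289/332 ≈ 0.8705.
Under H₀, SE = √(0.828·0.172/332) = √(0.000428964) = 0.0207.
z = (0.8705 − 0.828)/0.0207 = 0.0425/0.0207 = 2.05.
p-value = P(Z < 2.051) ≈ 0.9799, so at α = 0.05 we fail to reject H₀.

z = 2.05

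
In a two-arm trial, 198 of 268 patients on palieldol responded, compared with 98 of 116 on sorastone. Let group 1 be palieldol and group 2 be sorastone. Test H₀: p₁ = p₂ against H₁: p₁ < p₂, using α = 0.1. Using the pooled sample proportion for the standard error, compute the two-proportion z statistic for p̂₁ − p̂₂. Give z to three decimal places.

z = -2.270

p̂₁ = 198/268 ≈ 0.73881, p̂₂ = 98/116 ≈ 0.84483.
Pooled p̂ = (198+98)/(268+116) = 296/384 = 0.77083.
SE = √(0.176649 × 0.012352) = 0.04671.
z = (0.73881 − 0.84483)/0.04671 = -0.10602/0.04671 = -2.270.
p-value = P(Z < -2.270) ≈ 0.0116. With α = 0.1, reject H₀.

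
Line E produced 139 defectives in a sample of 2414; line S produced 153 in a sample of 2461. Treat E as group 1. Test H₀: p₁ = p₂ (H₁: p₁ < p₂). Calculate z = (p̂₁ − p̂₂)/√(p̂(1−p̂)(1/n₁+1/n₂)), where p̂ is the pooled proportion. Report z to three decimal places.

z = -0.675

p̂₁ = 139/2414 ≈ 0.05758, p̂₂ = 153/2461 ≈ 0.06217.
Pooled p̂ = (139+153)/(2414+2461) = 292/4875 = 0.05990.
SE = √(p̂(1−p̂)(1/n₁+1/n₂)) = √(0.05990·0.94010·0.000820589) = √(4.62072e-05) = 0.00680.
z = (0.05758 − 0.06217)/0.00680 = -0.00459/0.00680 = -0.675.
p-value = P(Z < -0.675) ≈ 0.2498.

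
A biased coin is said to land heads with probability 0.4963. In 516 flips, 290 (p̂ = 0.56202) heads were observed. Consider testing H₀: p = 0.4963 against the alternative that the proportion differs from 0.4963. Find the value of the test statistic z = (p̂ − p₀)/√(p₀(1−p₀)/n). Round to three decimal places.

p̂ = 290/516 = 0.56202.
Under H₀, SE = √(0.4963·0.5037/516) = √(0.00048447) = 0.02201.
z = (0.56202 − 0.4963)/0.02201 = 0.06572/0.02201 = 2.986.
p-value = 2·P(Z > 2.986) ≈ 0.0028.

z = 2.986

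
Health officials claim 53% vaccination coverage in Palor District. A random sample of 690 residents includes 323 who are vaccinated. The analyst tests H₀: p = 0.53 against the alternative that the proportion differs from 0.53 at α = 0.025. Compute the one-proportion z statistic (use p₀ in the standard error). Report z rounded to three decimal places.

z = -3.257

p̂ = 323/690 ≈ 0.46812.
Under H₀, SE = √(0.53·0.47/690) = √(0.000361014) = 0.01900.
z = (0.46812 − 0.53)/0.01900 = -0.06188/0.01900 = -3.257.
Two-sided p-value ≈ 2·Φ(−3.257) = 0.0011, so at α = 0.025 we reject H₀.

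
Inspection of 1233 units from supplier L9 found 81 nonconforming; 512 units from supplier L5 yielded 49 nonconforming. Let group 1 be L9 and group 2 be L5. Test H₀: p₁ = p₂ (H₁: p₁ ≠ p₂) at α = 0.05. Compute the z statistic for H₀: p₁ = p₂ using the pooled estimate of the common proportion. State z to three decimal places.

p̂₁ = 81/1233 ≈ 0.065693, p̂₂ = 49/512 ≈ 0.095703.
Pooled p̂ = (81+49)/(1233+512) = 130/1745 = 0.074499.
SE = √(p̂(1−p̂)(1/n₁+1/n₂)) = √(0.074499·0.925501·0.00276416) = √(0.000190584) = 0.013805.
z = (0.065693 − 0.095703)/0.013805 = -0.030010/0.013805 = -2.174.
p-value = 2·P(Z > 2.174) ≈ 0.0297; since p < α = 0.05, reject H₀.

z = -2.174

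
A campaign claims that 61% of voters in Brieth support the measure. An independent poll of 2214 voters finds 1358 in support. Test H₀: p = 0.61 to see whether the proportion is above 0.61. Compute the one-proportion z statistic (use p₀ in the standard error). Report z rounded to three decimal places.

z = 0.325

p̂ = 1358/2214 = 0.61337.
Standard error under H₀: √(0.61×0.39/2214) = 0.01037.
z = (0.61337 − 0.61)/0.01037 = 0.00337/0.01037 = 0.325.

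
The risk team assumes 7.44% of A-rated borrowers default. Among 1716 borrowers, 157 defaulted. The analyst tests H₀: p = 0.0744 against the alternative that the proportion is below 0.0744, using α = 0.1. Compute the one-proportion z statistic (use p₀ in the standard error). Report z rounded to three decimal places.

p̂ = 157/1716 = 0.091492.
SE = √(p₀(1−p₀)/n) = √(0.068865/1716) = 0.006335.
z = (0.091492 − 0.0744)/0.006335 = 0.017092/0.006335 = 2.698.
p-value = P(Z < 2.698) ≈ 0.9965; since p > α = 0.1, fail to reject H₀.

z = 2.698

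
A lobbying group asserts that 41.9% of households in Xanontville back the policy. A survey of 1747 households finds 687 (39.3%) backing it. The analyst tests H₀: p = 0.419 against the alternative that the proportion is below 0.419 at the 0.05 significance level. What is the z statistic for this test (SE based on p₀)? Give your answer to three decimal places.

z = -2.182

p̂ = 687/1747 ≈ 0.39325.
SE = √(p₀(1−p₀)/n) = √(0.24344/1747) = 0.01180.
z = (0.39325 − 0.419)/0.01180 = -0.02575/0.01180 = -2.182.
p-value = P(Z < -2.182) ≈ 0.0146; since p < α = 0.05, reject H₀.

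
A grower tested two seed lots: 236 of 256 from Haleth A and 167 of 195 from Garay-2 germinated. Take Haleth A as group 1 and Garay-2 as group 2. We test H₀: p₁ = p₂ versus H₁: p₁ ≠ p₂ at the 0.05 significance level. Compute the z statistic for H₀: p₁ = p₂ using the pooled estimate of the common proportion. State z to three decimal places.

z = 2.233

p̂₁ = 236/256 = 0.921875, p̂₂ = 167/195 = 0.856410.
Pooled p̂ = (236+167)/(256+195) = 403/451 = 0.893570.
SE = √(0.0951028 × 0.00903446) = 0.029312.
z = (0.921875 − 0.856410)/0.029312 = 0.065465/0.029312 = 2.233.
p-value = 2·P(Z > 2.233) ≈ 0.0255, so at α = 0.05 we reject H₀.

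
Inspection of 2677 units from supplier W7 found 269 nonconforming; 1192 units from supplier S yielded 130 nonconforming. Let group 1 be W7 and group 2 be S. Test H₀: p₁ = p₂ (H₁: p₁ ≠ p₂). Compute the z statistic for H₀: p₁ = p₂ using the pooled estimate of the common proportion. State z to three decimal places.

p̂₁ = 269/2677 ≈ 0.100486, p̂₂ = 130/1192 ≈ 0.109060.
Pooled p̂ = (269+130)/(2677+1192) = 399/3869 = 0.103127.
SE = √(0.0924922 × 0.00121248) = 0.010590.
z = (0.100486 − 0.109060)/0.010590 = -0.008574/0.010590 = -0.810.
Two-sided p-value ≈ 2·Φ(−0.810) = 0.4181.

z = -0.810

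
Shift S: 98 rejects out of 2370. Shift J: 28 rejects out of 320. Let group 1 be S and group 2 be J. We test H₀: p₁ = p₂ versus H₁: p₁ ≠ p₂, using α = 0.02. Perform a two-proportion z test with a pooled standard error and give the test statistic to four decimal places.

p̂₁ = 98/2370 = 0.0413502, p̂₂ = 28/320 = 0.0875000.
Pooled p̂ = (98+28)/(2370+320) = 126/2690 = 0.0468401.
SE = √(0.0446461 × 0.00354694) = 0.0125840.
z = (0.0413502 − 0.0875000)/0.0125840 = -0.0461498/0.0125840 = -3.6673.
Two-sided p-value ≈ 2·Φ(−3.667) = 0.0002, so at α = 0.02 we reject H₀.

z = -3.6673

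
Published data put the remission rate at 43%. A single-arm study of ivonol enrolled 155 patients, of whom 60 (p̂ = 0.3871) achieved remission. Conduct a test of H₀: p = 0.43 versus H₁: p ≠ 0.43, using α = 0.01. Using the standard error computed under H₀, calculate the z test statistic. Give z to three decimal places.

z = -1.079

p̂ = 60/155 ≈ 0.38710.
SE = √(p₀(1−p₀)/n) = √(0.2451/155) = 0.03977.
z = (0.38710 − 0.43)/0.03977 = -0.04290/0.03977 = -1.079.
Two-sided p-value ≈ 2·Φ(−1.079) = 0.2806. With α = 0.01, fail to reject H₀.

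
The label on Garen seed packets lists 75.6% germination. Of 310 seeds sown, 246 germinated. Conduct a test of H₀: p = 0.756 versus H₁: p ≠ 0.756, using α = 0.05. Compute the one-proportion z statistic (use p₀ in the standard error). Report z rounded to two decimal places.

p̂ = 246/310 ≈ 0.7935.
Under H₀, SE = √(0.756·0.244/310) = √(0.000595045) = 0.0244.
z = (0.7935 − 0.756)/0.0244 = 0.0375/0.0244 = 1.54.
Two-sided p-value ≈ 2·Φ(−1.539) = 0.1237, so at α = 0.05 we fail to reject H₀.

z = 1.54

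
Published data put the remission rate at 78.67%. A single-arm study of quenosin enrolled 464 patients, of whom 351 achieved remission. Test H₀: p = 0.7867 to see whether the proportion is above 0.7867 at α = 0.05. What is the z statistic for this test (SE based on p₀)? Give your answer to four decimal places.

p̂ = 351/464 = 0.7564655.
Standard error under H₀: √(0.7867×0.2133/464) = 0.0190170.
z = (0.7564655 − 0.7867)/0.0190170 = -0.0302345/0.0190170 = -1.5899.
p-value = P(Z > -1.590) ≈ 0.9441. With α = 0.05, fail to reject H₀.

z = -1.5899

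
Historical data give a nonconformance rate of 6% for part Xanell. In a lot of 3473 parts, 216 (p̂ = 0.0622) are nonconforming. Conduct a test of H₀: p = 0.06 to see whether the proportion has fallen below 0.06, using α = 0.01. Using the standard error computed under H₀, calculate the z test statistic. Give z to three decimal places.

z = 0.544

p̂ = 216/3473 = 0.062194.
SE = √(p₀(1−p₀)/n) = √(0.0564/3473) = 0.004030.
z = (0.062194 − 0.06)/0.004030 = 0.002194/0.004030 = 0.544.
p-value = P(Z < 0.544) ≈ 0.7069; since p > α = 0.01, fail to reject H₀.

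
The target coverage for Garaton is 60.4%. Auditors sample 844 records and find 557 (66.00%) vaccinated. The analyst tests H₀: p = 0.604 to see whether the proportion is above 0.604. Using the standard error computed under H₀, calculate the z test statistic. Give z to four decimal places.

p̂ = 557/844 ≈ 0.6599526.
Under H₀, SE = √(0.604·0.396/844) = √(0.000283393) = 0.0168343.
z = (0.6599526 − 0.604)/0.0168343 = 0.0559526/0.0168343 = 3.3237.

z = 3.3237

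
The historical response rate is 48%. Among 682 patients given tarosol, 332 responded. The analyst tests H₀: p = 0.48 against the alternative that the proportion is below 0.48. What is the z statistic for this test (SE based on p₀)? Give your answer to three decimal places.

z = 0.356

p̂ = 332/682 ≈ 0.486804.
Under H₀, SE = √(0.48·0.52/682) = √(0.000365982) = 0.019131.
z = (0.486804 − 0.48)/0.019131 = 0.006804/0.019131 = 0.356.
p-value = P(Z < 0.356) ≈ 0.6389.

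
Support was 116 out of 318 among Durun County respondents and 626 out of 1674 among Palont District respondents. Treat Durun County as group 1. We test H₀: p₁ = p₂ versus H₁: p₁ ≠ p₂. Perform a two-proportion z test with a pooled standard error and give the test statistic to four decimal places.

z = -0.3102

p̂₁ = 116/318 = 0.364780, p̂₂ = 626/1674 = 0.373955.
Pooled p̂ = (116+626)/(318+1674) = 742/1992 = 0.372490.
SE = √(0.233741 × 0.00374203) = 0.029575.
z = (0.364780 − 0.373955)/0.029575 = -0.009175/0.029575 = -0.3102.
Two-sided p-value ≈ 2·Φ(−0.310) = 0.7564.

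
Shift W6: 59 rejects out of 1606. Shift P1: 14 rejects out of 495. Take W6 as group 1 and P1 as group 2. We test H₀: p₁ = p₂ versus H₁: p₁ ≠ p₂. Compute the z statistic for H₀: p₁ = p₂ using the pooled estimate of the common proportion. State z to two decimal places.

z = 0.90

p̂₁ = 59/1606 = 0.03674, p̂₂ = 14/495 = 0.02828.
Pooled p̂ = (59+14)/(1606+495) = 73/2101 = 0.03475.
SE = √(p̂(1−p̂)(1/n₁+1/n₂)) = √(0.03475·0.96525·0.00264287) = √(8.86368e-05) = 0.00941.
z = (0.03674 − 0.02828)/0.00941 = 0.00846/0.00941 = 0.90.
Two-sided p-value ≈ 2·Φ(−0.898) = 0.3692.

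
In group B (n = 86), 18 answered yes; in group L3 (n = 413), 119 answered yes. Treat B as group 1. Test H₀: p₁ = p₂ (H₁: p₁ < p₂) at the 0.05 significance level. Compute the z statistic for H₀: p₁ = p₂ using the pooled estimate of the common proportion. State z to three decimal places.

z = -1.490

p̂₁ = 18/86 ≈ 0.20930, p̂₂ = 119/413 ≈ 0.28814.
Pooled p̂ = (18+119)/(86+413) = 137/499 = 0.27455.
SE = √(0.199172 × 0.0140492) = 0.05290.
z = (0.20930 − 0.28814)/0.05290 = -0.07884/0.05290 = -1.490.
p-value = P(Z < -1.490) ≈ 0.0681. With α = 0.05, fail to reject H₀.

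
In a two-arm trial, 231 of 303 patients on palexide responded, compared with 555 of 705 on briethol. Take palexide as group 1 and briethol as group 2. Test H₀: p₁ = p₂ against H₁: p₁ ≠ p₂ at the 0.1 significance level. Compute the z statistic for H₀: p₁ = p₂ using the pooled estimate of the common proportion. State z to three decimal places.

z = -0.873

p̂₁ = 231/303 ≈ 0.76238, p̂₂ = 555/705 ≈ 0.78723.
Pooled p̂ = (231+555)/(303+705) = 786/1008 = 0.77976.
SE = √(0.171733 × 0.00471877) = 0.02847.
z = (0.76238 − 0.78723)/0.02847 = -0.02485/0.02847 = -0.873.
p-value = 2·P(Z > 0.873) ≈ 0.3825; since p > α = 0.1, fail to reject H₀.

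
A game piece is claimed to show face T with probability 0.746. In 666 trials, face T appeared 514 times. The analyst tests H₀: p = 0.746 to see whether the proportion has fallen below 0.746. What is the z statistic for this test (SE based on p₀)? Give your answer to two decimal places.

p̂ = 514/666 ≈ 0.7718.
Standard error under H₀: √(0.746×0.254/666) = 0.0169.
z = (0.7718 − 0.746)/0.0169 = 0.0258/0.0169 = 1.53.
p-value = P(Z < 1.528) ≈ 0.9367.

z = 1.53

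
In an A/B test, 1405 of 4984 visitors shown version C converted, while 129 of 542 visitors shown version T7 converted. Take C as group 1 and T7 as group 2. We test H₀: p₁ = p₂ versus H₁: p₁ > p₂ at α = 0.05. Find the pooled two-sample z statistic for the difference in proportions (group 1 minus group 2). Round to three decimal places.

p̂₁ = 1405/4984 = 0.28190, p̂₂ = 129/542 = 0.23801.
Pooled p̂ = (1405+129)/(4984+542) = 1534/5526 = 0.27760.
SE = √(p̂(1−p̂)(1/n₁+1/n₂)) = √(0.27760·0.72240·0.00204566) = √(0.00041023) = 0.02025.
z = (0.28190 − 0.23801)/0.02025 = 0.04389/0.02025 = 2.167.
p-value = P(Z > 2.167) ≈ 0.0151; since p < α = 0.05, reject H₀.

z = 2.167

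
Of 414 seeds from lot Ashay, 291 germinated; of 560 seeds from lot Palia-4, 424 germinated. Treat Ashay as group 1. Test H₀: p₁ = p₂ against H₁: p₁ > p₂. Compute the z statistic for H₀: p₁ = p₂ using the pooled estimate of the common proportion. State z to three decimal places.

z = -1.894

p̂₁ = 291/414 ≈ 0.70290, p̂₂ = 424/560 ≈ 0.75714.
Pooled p̂ = (291+424)/(414+560) = 715/974 = 0.73409.
SE = √(p̂(1−p̂)(1/n₁+1/n₂)) = √(0.73409·0.26591·0.00420117) = √(0.000820084) = 0.02864.
z = (0.70290 − 0.75714)/0.02864 = -0.05424/0.02864 = -1.894.
p-value = P(Z > -1.894) ≈ 0.9709.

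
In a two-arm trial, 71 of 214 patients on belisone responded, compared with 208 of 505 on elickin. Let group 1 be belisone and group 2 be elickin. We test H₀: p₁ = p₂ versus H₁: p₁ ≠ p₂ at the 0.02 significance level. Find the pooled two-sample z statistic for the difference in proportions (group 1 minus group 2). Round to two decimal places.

z = -2.02

p̂₁ = 71/214 = 0.3318, p̂₂ = 208/505 = 0.4119.
Pooled p̂ = (71+208)/(214+505) = 279/719 = 0.3880.
SE = √(0.237465 × 0.0066531) = 0.0397.
z = (0.3318 − 0.4119)/0.0397 = -0.0801/0.0397 = -2.02.
p-value = 2·P(Z > 2.015) ≈ 0.0439; since p > α = 0.02, fail to reject H₀.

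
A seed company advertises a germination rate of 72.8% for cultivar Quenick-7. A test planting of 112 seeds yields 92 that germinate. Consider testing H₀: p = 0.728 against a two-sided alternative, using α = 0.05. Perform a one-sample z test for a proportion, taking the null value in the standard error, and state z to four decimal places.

p̂ = 92/112 ≈ 0.821429.
Under H₀, SE = √(0.728·0.272/112) = √(0.001768) = 0.042048.
z = (0.821429 − 0.728)/0.042048 = 0.093429/0.042048 = 2.2220.
Two-sided p-value ≈ 2·Φ(−2.222) = 0.0263; since p < α = 0.05, reject H₀.

z = 2.2220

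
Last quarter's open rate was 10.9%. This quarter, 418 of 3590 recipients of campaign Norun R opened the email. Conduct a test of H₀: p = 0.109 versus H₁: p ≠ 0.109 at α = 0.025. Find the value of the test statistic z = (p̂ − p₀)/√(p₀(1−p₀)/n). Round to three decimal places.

z = 1.429

p̂ = 418/3590 ≈ 0.11643.
Standard error under H₀: √(0.109×0.891/3590) = 0.00520.
z = (0.11643 − 0.109)/0.00520 = 0.00743/0.00520 = 1.429.
p-value = 2·P(Z > 1.429) ≈ 0.1529. With α = 0.025, fail to reject H₀.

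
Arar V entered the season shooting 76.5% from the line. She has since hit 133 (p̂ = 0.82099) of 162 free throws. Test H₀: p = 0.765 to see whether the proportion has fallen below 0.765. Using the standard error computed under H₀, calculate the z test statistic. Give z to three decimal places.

z = 1.681

p̂ = 133/162 ≈ 0.82099.
Under H₀, SE = √(0.765·0.235/162) = √(0.00110972) = 0.03331.
z = (0.82099 − 0.765)/0.03331 = 0.05599/0.03331 = 1.681.
p-value = P(Z < 1.681) ≈ 0.9536.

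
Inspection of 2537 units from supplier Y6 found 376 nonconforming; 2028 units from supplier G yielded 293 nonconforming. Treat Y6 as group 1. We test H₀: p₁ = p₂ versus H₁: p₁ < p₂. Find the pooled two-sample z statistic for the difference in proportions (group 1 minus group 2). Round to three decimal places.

p̂₁ = 376/2537 = 0.14821, p̂₂ = 293/2028 = 0.14448.
Pooled p̂ = (376+293)/(2537+2028) = 669/4565 = 0.14655.
SE = √(p̂(1−p̂)(1/n₁+1/n₂)) = √(0.14655·0.85345·0.000887263) = √(0.000110973) = 0.01053.
z = (0.14821 − 0.14448)/0.01053 = 0.00373/0.01053 = 0.354.
p-value = P(Z < 0.354) ≈ 0.6383.

z = 0.354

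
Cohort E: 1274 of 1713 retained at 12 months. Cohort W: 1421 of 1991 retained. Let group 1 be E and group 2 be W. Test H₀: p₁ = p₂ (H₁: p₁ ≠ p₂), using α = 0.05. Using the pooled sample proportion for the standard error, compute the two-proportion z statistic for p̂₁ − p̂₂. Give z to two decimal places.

z = 2.05

p̂₁ = 1274/1713 = 0.74372, p̂₂ = 1421/1991 = 0.71371.
Pooled p̂ = (1274+1421)/(1713+1991) = 2695/3704 = 0.72759.
SE = √(0.198202 × 0.00108603) = 0.01467.
z = (0.74372 − 0.71371)/0.01467 = 0.03001/0.01467 = 2.05.
Two-sided p-value ≈ 2·Φ(−2.046) = 0.0408; since p < α = 0.05, reject H₀.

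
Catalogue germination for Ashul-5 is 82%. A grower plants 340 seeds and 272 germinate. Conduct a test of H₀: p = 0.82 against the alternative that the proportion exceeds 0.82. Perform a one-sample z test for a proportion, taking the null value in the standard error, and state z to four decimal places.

z = -0.9599

p̂ = 272/340 = 0.800000.
Under H₀, SE = √(0.82·0.18/340) = √(0.000434118) = 0.020835.
z = (0.800000 − 0.82)/0.020835 = -0.020000/0.020835 = -0.9599.
p-value = P(Z > -0.960) ≈ 0.8314.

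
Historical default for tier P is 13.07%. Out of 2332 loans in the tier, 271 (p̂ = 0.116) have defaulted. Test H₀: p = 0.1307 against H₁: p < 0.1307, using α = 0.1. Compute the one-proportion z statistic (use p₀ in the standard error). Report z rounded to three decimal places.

p̂ = 271/2332 = 0.11621.
Standard error under H₀: √(0.1307×0.8693/2332) = 0.00698.
z = (0.11621 − 0.1307)/0.00698 = -0.01449/0.00698 = -2.076.
p-value = P(Z < -2.076) ≈ 0.0189. With α = 0.1, reject H₀.

z = -2.076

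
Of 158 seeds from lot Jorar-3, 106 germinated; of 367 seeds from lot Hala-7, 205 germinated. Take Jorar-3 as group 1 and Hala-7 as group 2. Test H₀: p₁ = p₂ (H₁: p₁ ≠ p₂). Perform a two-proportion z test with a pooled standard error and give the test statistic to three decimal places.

z = 2.402

p̂₁ = 106/158 ≈ 0.67089, p̂₂ = 205/367 ≈ 0.55858.
Pooled p̂ = (106+205)/(158+367) = 311/525 = 0.59238.
SE = √(p̂(1−p̂)(1/n₁+1/n₂)) = √(0.59238·0.40762·0.00905391) = √(0.00218621) = 0.04676.
z = (0.67089 − 0.55858)/0.04676 = 0.11231/0.04676 = 2.402.
p-value = 2·P(Z > 2.402) ≈ 0.0163.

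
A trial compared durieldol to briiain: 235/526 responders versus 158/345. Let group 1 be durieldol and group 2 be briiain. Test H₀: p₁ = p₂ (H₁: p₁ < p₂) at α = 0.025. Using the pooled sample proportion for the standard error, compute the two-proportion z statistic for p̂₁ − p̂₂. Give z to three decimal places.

z = -0.325

p̂₁ = 235/526 ≈ 0.44677, p̂₂ = 158/345 ≈ 0.45797.
Pooled p̂ = (235+158)/(526+345) = 393/871 = 0.45121.
SE = √(0.247619 × 0.00479969) = 0.03447.
z = (0.44677 − 0.45797)/0.03447 = -0.01120/0.03447 = -0.325.
p-value = P(Z < -0.325) ≈ 0.3726. With α = 0.025, fail to reject H₀.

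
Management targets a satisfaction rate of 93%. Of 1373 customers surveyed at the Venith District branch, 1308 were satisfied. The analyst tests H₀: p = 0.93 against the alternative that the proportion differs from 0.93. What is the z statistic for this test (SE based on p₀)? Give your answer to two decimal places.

p̂ = 1308/1373 ≈ 0.9527.
Standard error under H₀: √(0.93×0.07/1373) = 0.0069.
z = (0.9527 − 0.93)/0.0069 = 0.0227/0.0069 = 3.29.
p-value = 2·P(Z > 3.291) ≈ 0.0010.

z = 3.29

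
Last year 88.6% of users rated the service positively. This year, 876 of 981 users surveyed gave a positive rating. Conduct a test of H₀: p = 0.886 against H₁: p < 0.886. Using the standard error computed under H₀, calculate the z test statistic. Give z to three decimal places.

p̂ = 876/981 ≈ 0.89297.
Under H₀, SE = √(0.886·0.114/981) = √(0.00010296) = 0.01015.
z = (0.89297 − 0.886)/0.01015 = 0.00697/0.01015 = 0.687.

z = 0.687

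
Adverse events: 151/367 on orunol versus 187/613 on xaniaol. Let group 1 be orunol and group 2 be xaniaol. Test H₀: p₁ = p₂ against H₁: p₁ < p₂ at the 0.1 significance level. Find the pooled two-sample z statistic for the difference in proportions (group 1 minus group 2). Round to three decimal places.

z = 3.391

p̂₁ = 151/367 = 0.41144, p̂₂ = 187/613 = 0.30506.
Pooled p̂ = (151+187)/(367+613) = 338/980 = 0.34490.
SE = √(0.225943 × 0.00435612) = 0.03137.
z = (0.41144 − 0.30506)/0.03137 = 0.10638/0.03137 = 3.391.
p-value = P(Z < 3.391) ≈ 0.9997, so at α = 0.1 we fail to reject H₀.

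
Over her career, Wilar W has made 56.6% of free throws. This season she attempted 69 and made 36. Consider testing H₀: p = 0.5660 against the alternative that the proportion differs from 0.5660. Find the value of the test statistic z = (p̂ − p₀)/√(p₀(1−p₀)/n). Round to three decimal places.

p̂ = 36/69 = 0.52174.
Standard error under H₀: √(0.566×0.434/69) = 0.05967.
z = (0.52174 − 0.566)/0.05967 = -0.04426/0.05967 = -0.742.
Two-sided p-value ≈ 2·Φ(−0.742) = 0.4582.

z = -0.742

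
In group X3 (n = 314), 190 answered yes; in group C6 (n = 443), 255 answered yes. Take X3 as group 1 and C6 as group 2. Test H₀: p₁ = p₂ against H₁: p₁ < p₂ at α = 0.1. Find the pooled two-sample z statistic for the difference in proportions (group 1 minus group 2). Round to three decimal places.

p̂₁ = 190/314 ≈ 0.60510, p̂₂ = 255/443 ≈ 0.57562.
Pooled p̂ = (190+255)/(314+443) = 445/757 = 0.58785.
SE = √(p̂(1−p̂)(1/n₁+1/n₂)) = √(0.58785·0.41215·0.00544205) = √(0.00131852) = 0.03631.
z = (0.60510 − 0.57562)/0.03631 = 0.02948/0.03631 = 0.812.
p-value = P(Z < 0.812) ≈ 0.7915; since p > α = 0.1, fail to reject H₀.

z = 0.812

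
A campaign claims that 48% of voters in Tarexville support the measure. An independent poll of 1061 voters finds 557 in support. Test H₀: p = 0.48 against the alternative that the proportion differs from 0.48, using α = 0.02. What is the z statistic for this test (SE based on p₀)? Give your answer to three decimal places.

p̂ = 557/1061 = 0.52498.
SE = √(p₀(1−p₀)/n) = √(0.2496/1061) = 0.01534.
z = (0.52498 − 0.48)/0.01534 = 0.04498/0.01534 = 2.932.
Two-sided p-value ≈ 2·Φ(−2.932) = 0.0034, so at α = 0.02 we reject H₀.

z = 2.932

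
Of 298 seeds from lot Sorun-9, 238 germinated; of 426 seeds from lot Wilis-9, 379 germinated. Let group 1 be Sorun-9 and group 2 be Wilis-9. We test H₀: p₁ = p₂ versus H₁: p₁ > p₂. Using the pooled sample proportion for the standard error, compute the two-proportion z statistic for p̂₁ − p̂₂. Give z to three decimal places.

z = -3.396

p̂₁ = 238/298 = 0.79866, p̂₂ = 379/426 = 0.88967.
Pooled p̂ = (238+379)/(298+426) = 617/724 = 0.85221.
SE = √(0.125948 × 0.00570312) = 0.02680.
z = (0.79866 − 0.88967)/0.02680 = -0.09101/0.02680 = -3.396.
p-value = P(Z > -3.396) ≈ 0.9997.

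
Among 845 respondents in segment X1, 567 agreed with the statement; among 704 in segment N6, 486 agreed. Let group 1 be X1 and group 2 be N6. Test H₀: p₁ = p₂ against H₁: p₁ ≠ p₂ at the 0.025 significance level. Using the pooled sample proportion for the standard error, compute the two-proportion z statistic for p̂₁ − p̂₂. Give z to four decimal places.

p̂₁ = 567/845 = 0.671006, p̂₂ = 486/704 = 0.690341.
Pooled p̂ = (567+486)/(845+704) = 1053/1549 = 0.679793.
SE = √(p̂(1−p̂)(1/n₁+1/n₂)) = √(0.679793·0.320207·0.00260389) = √(0.000566799) = 0.023808.
z = (0.671006 − 0.690341)/0.023808 = -0.019335/0.023808 = -0.8121.
Two-sided p-value ≈ 2·Φ(−0.812) = 0.4167, so at α = 0.025 we fail to reject H₀.

z = -0.8121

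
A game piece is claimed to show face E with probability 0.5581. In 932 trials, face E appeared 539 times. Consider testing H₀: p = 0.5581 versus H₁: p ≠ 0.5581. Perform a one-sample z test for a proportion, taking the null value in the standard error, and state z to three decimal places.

p̂ = 539/932 ≈ 0.57833.
Under H₀, SE = √(0.5581·0.4419/932) = √(0.000264618) = 0.01627.
z = (0.57833 − 0.5581)/0.01627 = 0.02023/0.01627 = 1.243.

z = 1.243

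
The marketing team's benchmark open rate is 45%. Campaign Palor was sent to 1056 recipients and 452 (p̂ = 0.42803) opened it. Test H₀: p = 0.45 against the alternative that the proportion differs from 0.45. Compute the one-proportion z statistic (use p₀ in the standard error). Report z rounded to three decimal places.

z = -1.435

p̂ = 452/1056 ≈ 0.42803.
Standard error under H₀: √(0.45×0.55/1056) = 0.01531.
z = (0.42803 − 0.45)/0.01531 = -0.02197/0.01531 = -1.435.
p-value = 2·P(Z > 1.435) ≈ 0.1513.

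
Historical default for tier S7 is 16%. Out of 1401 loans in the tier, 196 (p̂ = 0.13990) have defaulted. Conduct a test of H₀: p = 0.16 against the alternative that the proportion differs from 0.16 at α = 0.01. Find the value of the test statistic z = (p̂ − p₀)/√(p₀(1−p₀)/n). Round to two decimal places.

p̂ = 196/1401 ≈ 0.1399.
SE = √(p₀(1−p₀)/n) = √(0.1344/1401) = 0.0098.
z = (0.1399 − 0.16)/0.0098 = -0.0201/0.0098 = -2.05.
Two-sided p-value ≈ 2·Φ(−2.052) = 0.0402; since p > α = 0.01, fail to reject H₀.

z = -2.05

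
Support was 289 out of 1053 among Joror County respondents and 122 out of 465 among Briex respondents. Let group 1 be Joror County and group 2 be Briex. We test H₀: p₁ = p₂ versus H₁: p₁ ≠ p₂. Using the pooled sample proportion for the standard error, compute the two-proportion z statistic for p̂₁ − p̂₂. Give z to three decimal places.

p̂₁ = 289/1053 ≈ 0.274454, p̂₂ = 122/465 ≈ 0.262366.
Pooled p̂ = (289+122)/(1053+465) = 411/1518 = 0.270751.
SE = √(0.197445 × 0.00310021) = 0.024741.
z = (0.274454 − 0.262366)/0.024741 = 0.012088/0.024741 = 0.489.
Two-sided p-value ≈ 2·Φ(−0.489) = 0.6251.

z = 0.489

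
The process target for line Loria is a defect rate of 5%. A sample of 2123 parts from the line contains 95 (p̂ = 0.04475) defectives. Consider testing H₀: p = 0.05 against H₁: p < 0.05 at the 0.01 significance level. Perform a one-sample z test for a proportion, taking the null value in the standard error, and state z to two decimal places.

z = -1.11

p̂ = 95/2123 = 0.04475.
Standard error under H₀: √(0.05×0.95/2123) = 0.00473.
z = (0.04475 − 0.05)/0.00473 = -0.00525/0.00473 = -1.11.
p-value = P(Z < -1.110) ≈ 0.1334, so at α = 0.01 we fail to reject H₀.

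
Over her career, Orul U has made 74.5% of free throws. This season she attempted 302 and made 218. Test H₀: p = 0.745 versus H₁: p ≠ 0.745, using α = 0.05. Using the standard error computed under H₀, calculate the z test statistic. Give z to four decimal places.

p̂ = 218/302 ≈ 0.721854.
Under H₀, SE = √(0.745·0.255/302) = √(0.000629056) = 0.025081.
z = (0.721854 − 0.745)/0.025081 = -0.023146/0.025081 = -0.9228.
Two-sided p-value ≈ 2·Φ(−0.923) = 0.3561. With α = 0.05, fail to reject H₀.

z = -0.9228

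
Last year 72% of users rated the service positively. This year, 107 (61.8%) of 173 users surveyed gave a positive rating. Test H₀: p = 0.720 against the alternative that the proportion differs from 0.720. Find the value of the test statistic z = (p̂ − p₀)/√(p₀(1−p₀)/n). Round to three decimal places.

p̂ = 107/173 = 0.61850.
Under H₀, SE = √(0.72·0.28/173) = √(0.00116532) = 0.03414.
z = (0.61850 − 0.72)/0.03414 = -0.10150/0.03414 = -2.973.

z = -2.973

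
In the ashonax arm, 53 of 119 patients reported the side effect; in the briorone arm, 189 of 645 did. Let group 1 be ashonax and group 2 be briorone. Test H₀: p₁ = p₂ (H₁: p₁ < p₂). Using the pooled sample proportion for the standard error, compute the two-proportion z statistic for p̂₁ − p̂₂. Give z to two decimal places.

p̂₁ = 53/119 = 0.4454, p̂₂ = 189/645 = 0.2930.
Pooled p̂ = (53+189)/(119+645) = 242/764 = 0.3168.
SE = √(0.216421 × 0.00995375) = 0.0464.
z = (0.4454 − 0.2930)/0.0464 = 0.1524/0.0464 = 3.28.

z = 3.28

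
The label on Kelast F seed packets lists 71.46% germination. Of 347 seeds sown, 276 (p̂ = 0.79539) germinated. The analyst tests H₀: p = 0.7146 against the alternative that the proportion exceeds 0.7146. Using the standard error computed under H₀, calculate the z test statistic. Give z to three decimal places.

z = 3.332

p̂ = 276/347 ≈ 0.795389.
SE = √(p₀(1−p₀)/n) = √(0.20395/347) = 0.024243.
z = (0.795389 − 0.7146)/0.024243 = 0.080789/0.024243 = 3.332.
p-value = P(Z > 3.332) ≈ 0.0004.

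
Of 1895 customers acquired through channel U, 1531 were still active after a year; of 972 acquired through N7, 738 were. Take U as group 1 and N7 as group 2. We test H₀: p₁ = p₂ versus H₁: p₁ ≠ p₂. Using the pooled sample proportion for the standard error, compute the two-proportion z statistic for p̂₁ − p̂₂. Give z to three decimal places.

z = 3.035

p̂₁ = 1531/1895 ≈ 0.8079156, p̂₂ = 738/972 ≈ 0.7592593.
Pooled p̂ = (1531+738)/(1895+972) = 2269/2867 = 0.7914196.
SE = √(0.165075 × 0.00155651) = 0.0160294.
z = (0.8079156 − 0.7592593)/0.0160294 = 0.0486563/0.0160294 = 3.035.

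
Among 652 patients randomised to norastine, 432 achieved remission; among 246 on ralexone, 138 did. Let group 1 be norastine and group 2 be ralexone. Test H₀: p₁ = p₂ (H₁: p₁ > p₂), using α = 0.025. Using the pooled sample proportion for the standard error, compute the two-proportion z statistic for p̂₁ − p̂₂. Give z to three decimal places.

p̂₁ = 432/652 ≈ 0.66258, p̂₂ = 138/246 ≈ 0.56098.
Pooled p̂ = (432+138)/(652+246) = 570/898 = 0.63474.
SE = √(0.231844 × 0.00559878) = 0.03603.
z = (0.66258 − 0.56098)/0.03603 = 0.10160/0.03603 = 2.820.
p-value = P(Z > 2.820) ≈ 0.0024; since p < α = 0.025, reject H₀.

z = 2.820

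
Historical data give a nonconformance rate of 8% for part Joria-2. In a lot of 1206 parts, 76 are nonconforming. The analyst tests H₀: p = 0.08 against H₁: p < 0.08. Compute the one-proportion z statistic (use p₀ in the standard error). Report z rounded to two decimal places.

z = -2.17

p̂ = 76/1206 ≈ 0.06302.
SE = √(p₀(1−p₀)/n) = √(0.0736/1206) = 0.00781.
z = (0.06302 − 0.08)/0.00781 = -0.01698/0.00781 = -2.17.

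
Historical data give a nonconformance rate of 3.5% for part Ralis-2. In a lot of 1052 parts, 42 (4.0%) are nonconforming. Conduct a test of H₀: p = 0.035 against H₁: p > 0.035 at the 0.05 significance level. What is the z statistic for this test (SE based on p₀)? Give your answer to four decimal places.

p̂ = 42/1052 = 0.039924.
Under H₀, SE = √(0.035·0.965/1052) = √(3.21055e-05) = 0.005666.
z = (0.039924 − 0.035)/0.005666 = 0.004924/0.005666 = 0.8690.
p-value = P(Z > 0.869) ≈ 0.1924; since p > α = 0.05, fail to reject H₀.

z = 0.8690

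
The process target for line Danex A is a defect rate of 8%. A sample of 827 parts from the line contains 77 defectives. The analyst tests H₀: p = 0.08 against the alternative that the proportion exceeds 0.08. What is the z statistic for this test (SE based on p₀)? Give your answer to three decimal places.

z = 1.389

p̂ = 77/827 = 0.093108.
Under H₀, SE = √(0.08·0.92/827) = √(8.89964e-05) = 0.009434.
z = (0.093108 − 0.08)/0.009434 = 0.013108/0.009434 = 1.389.
p-value = P(Z > 1.389) ≈ 0.0824.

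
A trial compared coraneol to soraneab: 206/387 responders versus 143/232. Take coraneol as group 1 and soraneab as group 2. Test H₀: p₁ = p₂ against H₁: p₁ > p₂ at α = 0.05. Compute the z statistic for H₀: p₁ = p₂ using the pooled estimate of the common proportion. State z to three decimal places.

p̂₁ = 206/387 ≈ 0.53230, p̂₂ = 143/232 ≈ 0.61638.
Pooled p̂ = (206+143)/(387+232) = 349/619 = 0.56381.
SE = √(p̂(1−p̂)(1/n₁+1/n₂)) = √(0.56381·0.43619·0.00689432) = √(0.00169551) = 0.04118.
z = (0.53230 − 0.61638)/0.04118 = -0.08408/0.04118 = -2.042.
p-value = P(Z > -2.042) ≈ 0.9794; since p > α = 0.05, fail to reject H₀.

z = -2.042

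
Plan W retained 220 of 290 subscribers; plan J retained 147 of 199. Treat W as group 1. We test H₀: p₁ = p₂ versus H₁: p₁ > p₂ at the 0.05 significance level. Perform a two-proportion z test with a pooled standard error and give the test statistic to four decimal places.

p̂₁ = 220/290 ≈ 0.758621, p̂₂ = 147/199 ≈ 0.738693.
Pooled p̂ = (220+147)/(290+199) = 367/489 = 0.750511.
SE = √(0.187244 × 0.0084734) = 0.039832.
z = (0.758621 − 0.738693)/0.039832 = 0.019928/0.039832 = 0.5003.
p-value = P(Z > 0.500) ≈ 0.3084; since p > α = 0.05, fail to reject H₀.

z = 0.5003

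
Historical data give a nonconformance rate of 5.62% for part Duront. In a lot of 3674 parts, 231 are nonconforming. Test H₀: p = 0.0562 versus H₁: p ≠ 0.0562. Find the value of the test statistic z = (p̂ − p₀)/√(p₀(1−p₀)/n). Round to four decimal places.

p̂ = 231/3674 = 0.0628743.
Under H₀, SE = √(0.0562·0.9438/3674) = √(1.4437e-05) = 0.0037996.
z = (0.0628743 − 0.0562)/0.0037996 = 0.0066743/0.0037996 = 1.7566.

z = 1.7566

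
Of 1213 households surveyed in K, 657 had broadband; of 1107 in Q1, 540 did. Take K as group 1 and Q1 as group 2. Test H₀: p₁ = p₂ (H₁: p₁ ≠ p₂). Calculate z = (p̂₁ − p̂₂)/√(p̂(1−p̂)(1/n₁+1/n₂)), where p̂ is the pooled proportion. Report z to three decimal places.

p̂₁ = 657/1213 = 0.541632, p̂₂ = 540/1107 = 0.487805.
Pooled p̂ = (657+540)/(1213+1107) = 1197/2320 = 0.515948.
SE = √(0.249746 × 0.00172774) = 0.020772.
z = (0.541632 − 0.487805)/0.020772 = 0.053827/0.020772 = 2.591.

z = 2.591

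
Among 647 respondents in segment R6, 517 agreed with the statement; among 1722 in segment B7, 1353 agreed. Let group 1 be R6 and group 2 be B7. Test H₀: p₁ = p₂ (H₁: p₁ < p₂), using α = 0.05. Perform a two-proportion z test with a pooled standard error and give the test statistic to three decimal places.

p̂₁ = 517/647 = 0.799073, p̂₂ = 1353/1722 = 0.785714.
Pooled p̂ = (517+1353)/(647+1722) = 1870/2369 = 0.789363.
SE = √(p̂(1−p̂)(1/n₁+1/n₂)) = √(0.789363·0.210637·0.00212632) = √(0.000353541) = 0.018803.
z = (0.799073 − 0.785714)/0.018803 = 0.013359/0.018803 = 0.710.
p-value = P(Z < 0.710) ≈ 0.7613, so at α = 0.05 we fail to reject H₀.

z = 0.710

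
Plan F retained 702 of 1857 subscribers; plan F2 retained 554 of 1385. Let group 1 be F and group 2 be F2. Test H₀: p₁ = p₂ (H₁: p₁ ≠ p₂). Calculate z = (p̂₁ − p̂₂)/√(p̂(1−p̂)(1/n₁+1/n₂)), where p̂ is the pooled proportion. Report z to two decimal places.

z = -1.27

p̂₁ = 702/1857 = 0.3780, p̂₂ = 554/1385 = 0.4000.
Pooled p̂ = (702+554)/(1857+1385) = 1256/3242 = 0.3874.
SE = √(0.237325 × 0.00126052) = 0.0173.
z = (0.3780 − 0.4000)/0.0173 = -0.0220/0.0173 = -1.27.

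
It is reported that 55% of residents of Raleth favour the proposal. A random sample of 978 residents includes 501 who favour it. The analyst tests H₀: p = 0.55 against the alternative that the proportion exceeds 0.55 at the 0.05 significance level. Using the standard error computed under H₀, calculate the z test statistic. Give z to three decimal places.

p̂ = 501/978 ≈ 0.512270.
Standard error under H₀: √(0.55×0.45/978) = 0.015908.
z = (0.512270 − 0.55)/0.015908 = -0.037730/0.015908 = -2.372.
p-value = P(Z > -2.372) ≈ 0.9911; since p > α = 0.05, fail to reject H₀.

z = -2.372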